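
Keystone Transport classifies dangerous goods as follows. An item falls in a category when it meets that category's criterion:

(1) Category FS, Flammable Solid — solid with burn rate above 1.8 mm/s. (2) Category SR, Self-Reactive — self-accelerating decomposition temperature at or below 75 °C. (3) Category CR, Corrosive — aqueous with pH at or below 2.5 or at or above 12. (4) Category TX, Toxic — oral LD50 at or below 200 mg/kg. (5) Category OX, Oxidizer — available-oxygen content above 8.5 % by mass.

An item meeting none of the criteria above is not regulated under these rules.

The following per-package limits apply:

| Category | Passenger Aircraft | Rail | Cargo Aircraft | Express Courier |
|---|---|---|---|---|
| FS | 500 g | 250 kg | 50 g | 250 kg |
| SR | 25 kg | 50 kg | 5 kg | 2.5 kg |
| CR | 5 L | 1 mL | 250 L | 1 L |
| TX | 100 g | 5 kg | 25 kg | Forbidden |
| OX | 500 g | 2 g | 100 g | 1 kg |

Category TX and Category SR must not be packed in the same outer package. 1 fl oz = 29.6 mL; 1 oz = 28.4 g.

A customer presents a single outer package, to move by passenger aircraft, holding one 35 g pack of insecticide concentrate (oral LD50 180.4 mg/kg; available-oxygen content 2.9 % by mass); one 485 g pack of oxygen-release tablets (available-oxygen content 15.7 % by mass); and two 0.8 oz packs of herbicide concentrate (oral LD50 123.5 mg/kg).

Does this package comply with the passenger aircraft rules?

With oral LD50 180.4 mg/kg (≤ 200 mg/kg), the insecticide concentrate falls in Category TX.
The oxygen-release tablets have available-oxygen content 15.7 % by mass, which is > 8.5 % by mass, so they are Category OX (Oxidizer).
With oral LD50 123.5 mg/kg (≤ 200 mg/kg), the herbicide concentrate falls in Category TX.
Total Category TX: 35 g + (two 0.8 oz packs = 45.44 g) = 80.44 g.
That is within the Category TX passenger aircraft limit of 100 g.
Category OX quantity: 485 g.
That is within the Category OX passenger aircraft limit of 500 g.
The segregation rule (Category TX with Category SR) does not apply to Category TX with Category OX.
Every hazard category is within its passenger aircraft limit and no segregation rule is violated.

Yes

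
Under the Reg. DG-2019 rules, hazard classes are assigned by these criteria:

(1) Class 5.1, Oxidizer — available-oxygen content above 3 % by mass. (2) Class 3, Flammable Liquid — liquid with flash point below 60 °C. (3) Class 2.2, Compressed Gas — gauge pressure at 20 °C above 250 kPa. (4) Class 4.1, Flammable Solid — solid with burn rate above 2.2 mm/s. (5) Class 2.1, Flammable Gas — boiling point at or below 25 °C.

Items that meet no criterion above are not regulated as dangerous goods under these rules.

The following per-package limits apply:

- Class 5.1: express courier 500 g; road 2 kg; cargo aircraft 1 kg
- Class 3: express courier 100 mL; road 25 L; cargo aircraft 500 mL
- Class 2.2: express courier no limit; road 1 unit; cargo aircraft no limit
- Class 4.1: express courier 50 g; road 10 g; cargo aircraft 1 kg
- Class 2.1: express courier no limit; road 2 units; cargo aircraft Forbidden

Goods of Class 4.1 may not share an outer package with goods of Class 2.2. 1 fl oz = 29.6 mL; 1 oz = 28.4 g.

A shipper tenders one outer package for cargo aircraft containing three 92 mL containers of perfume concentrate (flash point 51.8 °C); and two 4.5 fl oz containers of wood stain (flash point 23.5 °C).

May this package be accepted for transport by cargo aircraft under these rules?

Flash point 51.8 °C meets the Class 3 criterion (Flammable Liquid), so the perfume concentrate is Class 3.
With flash point 23.5 °C (< 60 °C), the wood stain falls in Class 3.
Class 3 net quantity: (three 92 mL containers = 276 mL) + (two 4.5 fl oz containers = 266.4 mL) = 542.4 mL.
542.4 mL exceeds the cargo aircraft limit of 500 mL for Class 3.

No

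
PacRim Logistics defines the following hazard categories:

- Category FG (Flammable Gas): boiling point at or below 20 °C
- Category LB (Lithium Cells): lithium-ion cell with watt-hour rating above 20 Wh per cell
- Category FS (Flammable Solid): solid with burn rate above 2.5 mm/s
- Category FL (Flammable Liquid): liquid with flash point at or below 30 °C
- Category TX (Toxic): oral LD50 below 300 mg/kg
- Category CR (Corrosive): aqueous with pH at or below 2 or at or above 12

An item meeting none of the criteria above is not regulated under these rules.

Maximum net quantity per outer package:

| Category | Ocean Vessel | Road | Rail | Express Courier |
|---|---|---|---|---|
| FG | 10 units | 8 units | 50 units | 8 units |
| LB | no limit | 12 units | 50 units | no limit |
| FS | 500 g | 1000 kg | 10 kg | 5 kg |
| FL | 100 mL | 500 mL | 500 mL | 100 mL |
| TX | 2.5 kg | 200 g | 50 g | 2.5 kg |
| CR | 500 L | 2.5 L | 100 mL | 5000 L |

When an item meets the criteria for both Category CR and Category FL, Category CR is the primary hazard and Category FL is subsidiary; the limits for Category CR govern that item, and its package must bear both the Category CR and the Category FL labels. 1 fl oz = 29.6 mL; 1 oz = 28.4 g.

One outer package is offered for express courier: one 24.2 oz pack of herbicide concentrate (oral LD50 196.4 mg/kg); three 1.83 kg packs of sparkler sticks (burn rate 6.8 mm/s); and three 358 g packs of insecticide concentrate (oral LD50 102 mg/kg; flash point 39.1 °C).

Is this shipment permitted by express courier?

No

With oral LD50 196.4 mg/kg (< 300 mg/kg), the herbicide concentrate falls in Category TX.
With burn rate 6.8 mm/s (> 2.5 mm/s), the sparkler sticks fall in Category FS.
The insecticide concentrate has oral LD50 102 mg/kg, which is < 300 mg/kg, so it is Category TX (Toxic).
Category FS quantity: three 1.83 kg packs = 5.49 kg.
That exceeds the Category FS express courier limit of 5 kg.
Total Category TX: (one 24.2 oz pack = 687.28 g) + (three 358 g packs = 1.074 kg) = 1761.28 g.
1761.28 g ≤ 2.5 kg (express courier limit, Category TX) — within limit.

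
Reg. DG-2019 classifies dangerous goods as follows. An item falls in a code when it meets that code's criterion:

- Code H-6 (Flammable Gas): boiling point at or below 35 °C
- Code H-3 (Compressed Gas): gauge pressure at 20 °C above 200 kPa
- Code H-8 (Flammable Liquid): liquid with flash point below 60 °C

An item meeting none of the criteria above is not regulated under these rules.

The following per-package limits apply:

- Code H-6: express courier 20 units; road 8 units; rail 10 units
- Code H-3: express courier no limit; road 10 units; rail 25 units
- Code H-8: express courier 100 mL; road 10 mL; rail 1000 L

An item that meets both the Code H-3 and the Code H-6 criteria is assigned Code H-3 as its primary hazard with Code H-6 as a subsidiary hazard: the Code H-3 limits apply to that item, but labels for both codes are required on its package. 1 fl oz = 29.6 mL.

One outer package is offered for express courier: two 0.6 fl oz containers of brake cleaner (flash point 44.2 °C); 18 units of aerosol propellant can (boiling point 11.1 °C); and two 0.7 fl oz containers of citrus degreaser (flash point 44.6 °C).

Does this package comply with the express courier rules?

Brake cleaner: flash point 44.2 °C < 60 °C → Code H-8 (Flammable Liquid).
Aerosol propellant can: boiling point 11.1 °C ≤ 35 °C → Code H-6 (Flammable Gas).
Citrus degreaser: flash point 44.6 °C < 60 °C → Code H-8 (Flammable Liquid).
Total Code H-8: (two 0.6 fl oz containers = 35.52 mL) + (two 0.7 fl oz containers = 41.44 mL) = 76.96 mL.
76.96 mL ≤ 100 mL (express courier limit, Code H-8) — within limit.
Code H-6 quantity: 18 units.
That is within the Code H-6 express courier limit of 20 units.
Every hazard code is within its express courier limit and no segregation rule is violated.

Yes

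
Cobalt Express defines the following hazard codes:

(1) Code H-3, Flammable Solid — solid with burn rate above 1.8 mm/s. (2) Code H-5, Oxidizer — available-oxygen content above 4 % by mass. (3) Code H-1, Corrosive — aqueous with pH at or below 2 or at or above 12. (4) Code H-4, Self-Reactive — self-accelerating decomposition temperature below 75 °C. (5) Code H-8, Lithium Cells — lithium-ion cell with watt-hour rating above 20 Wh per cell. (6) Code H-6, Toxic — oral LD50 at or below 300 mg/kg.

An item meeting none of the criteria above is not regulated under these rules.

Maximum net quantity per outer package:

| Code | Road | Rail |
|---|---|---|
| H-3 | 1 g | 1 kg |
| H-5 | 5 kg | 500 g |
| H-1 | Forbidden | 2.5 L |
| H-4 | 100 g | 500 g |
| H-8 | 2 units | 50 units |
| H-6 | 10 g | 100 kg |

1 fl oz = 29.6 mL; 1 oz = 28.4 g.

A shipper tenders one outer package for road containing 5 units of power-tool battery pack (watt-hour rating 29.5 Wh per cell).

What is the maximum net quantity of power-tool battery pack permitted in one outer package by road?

2 units

The power-tool battery pack has watt-hour rating 29.5 Wh per cell, which is > 20 Wh per cell, so it is Code H-8 (Lithium Cells).
The road limit for Code H-8 is 2 units.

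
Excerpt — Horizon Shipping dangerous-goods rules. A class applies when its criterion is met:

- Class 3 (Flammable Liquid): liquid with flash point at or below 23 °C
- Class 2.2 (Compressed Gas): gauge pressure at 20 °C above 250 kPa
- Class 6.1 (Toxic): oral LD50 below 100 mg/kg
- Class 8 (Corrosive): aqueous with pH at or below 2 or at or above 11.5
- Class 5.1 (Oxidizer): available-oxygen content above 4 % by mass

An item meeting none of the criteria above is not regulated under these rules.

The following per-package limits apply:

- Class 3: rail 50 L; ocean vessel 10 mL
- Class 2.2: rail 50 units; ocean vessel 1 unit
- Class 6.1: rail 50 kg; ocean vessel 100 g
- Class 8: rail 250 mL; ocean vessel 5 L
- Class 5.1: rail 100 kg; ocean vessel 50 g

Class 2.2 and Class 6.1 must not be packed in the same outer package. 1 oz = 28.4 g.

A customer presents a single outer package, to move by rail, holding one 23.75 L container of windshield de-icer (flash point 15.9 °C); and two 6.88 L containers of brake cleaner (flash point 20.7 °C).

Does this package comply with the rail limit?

Yes

The windshield de-icer has flash point 15.9 °C, which is ≤ 23 °C, so it is Class 3 (Flammable Liquid).
Flash point 20.7 °C meets the Class 3 criterion (Flammable Liquid), so the brake cleaner is Class 3.
Class 3 net quantity: 23.75 L + (two 6.88 L containers = 13.76 L) = 37.51 L.
37.51 L ≤ 50 L (rail limit, Class 3) — within limit.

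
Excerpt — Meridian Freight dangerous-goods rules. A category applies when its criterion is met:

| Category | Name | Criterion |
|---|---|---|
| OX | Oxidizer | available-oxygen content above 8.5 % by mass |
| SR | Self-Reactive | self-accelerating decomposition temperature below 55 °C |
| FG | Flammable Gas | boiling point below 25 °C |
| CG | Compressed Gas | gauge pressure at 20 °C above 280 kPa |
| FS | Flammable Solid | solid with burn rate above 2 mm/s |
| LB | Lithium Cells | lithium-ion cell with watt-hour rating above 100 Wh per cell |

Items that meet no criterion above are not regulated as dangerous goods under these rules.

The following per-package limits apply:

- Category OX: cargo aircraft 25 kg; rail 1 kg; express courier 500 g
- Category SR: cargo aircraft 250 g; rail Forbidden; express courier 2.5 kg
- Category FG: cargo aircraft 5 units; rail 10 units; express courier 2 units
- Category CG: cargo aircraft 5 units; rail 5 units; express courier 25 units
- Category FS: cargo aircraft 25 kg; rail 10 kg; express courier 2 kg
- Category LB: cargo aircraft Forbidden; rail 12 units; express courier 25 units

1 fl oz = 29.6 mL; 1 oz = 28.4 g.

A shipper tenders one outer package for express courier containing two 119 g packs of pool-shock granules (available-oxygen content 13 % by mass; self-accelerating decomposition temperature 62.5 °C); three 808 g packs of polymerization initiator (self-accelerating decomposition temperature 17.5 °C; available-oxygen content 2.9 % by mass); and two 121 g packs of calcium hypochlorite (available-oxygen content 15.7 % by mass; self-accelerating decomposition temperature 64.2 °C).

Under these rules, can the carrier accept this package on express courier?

Yes

With available-oxygen content 13 % by mass (> 8.5 % by mass), the pool-shock granules fall in Category OX.
Self-accelerating decomposition temperature 17.5 °C meets the Category SR criterion (Self-Reactive), so the polymerization initiator is Category SR.
The calcium hypochlorite has available-oxygen content 15.7 % by mass, which is > 8.5 % by mass, so it is Category OX (Oxidizer).
Category OX net quantity: (two 119 g packs = 238 g) + (two 121 g packs = 242 g) = 480 g.
480 g ≤ 500 g (express courier limit, Category OX) — within limit.
Category SR quantity: three 808 g packs = 2.424 kg.
That is within the Category SR express courier limit of 2.5 kg.
Every hazard category is within its express courier limit and no segregation rule is violated.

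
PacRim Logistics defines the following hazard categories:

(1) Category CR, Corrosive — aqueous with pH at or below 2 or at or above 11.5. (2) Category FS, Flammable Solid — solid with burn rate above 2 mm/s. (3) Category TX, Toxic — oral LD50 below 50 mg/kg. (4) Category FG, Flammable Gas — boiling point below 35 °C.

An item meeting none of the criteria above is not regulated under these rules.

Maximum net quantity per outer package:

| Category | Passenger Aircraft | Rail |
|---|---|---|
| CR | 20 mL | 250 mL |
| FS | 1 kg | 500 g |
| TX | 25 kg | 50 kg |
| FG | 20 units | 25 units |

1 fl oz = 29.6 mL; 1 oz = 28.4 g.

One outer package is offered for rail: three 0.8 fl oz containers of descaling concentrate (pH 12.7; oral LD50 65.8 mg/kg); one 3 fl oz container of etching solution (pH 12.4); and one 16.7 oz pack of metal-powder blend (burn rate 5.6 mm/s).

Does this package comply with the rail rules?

Yes

pH 12.7 meets the Category CR criterion (Corrosive), so the descaling concentrate is Category CR.
Etching solution: pH 12.4 ≥ 11.5 → Category CR (Corrosive).
Metal-powder blend: burn rate 5.6 mm/s > 2 mm/s → Category FS (Flammable Solid).
Category FS quantity: one 16.7 oz pack = 474.28 g.
That is within the Category FS rail limit of 500 g.
Total Category CR: (three 0.8 fl oz containers = 71.04 mL) + (one 3 fl oz container = 88.8 mL) = 159.84 mL.
That is within the Category CR rail limit of 250 mL.
Every hazard category is within its rail limit and no segregation rule is violated.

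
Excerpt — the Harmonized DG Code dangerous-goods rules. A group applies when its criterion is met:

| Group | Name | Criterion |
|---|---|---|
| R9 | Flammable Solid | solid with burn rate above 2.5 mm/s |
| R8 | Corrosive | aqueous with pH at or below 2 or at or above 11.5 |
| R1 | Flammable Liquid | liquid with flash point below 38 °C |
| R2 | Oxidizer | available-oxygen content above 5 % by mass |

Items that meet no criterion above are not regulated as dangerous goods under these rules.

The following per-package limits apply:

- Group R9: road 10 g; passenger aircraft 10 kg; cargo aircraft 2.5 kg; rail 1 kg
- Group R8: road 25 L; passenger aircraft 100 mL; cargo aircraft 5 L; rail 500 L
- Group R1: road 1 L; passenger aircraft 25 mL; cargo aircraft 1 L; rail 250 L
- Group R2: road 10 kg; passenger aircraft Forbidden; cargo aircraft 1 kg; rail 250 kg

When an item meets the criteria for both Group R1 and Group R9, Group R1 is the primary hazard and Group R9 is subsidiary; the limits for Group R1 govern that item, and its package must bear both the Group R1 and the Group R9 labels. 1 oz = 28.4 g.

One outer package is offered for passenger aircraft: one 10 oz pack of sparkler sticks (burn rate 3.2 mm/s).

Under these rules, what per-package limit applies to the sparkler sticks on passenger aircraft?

Sparkler sticks: burn rate 3.2 mm/s > 2.5 mm/s → Group R9 (Flammable Solid).
The passenger aircraft limit for Group R9 is 10 kg.

10 kg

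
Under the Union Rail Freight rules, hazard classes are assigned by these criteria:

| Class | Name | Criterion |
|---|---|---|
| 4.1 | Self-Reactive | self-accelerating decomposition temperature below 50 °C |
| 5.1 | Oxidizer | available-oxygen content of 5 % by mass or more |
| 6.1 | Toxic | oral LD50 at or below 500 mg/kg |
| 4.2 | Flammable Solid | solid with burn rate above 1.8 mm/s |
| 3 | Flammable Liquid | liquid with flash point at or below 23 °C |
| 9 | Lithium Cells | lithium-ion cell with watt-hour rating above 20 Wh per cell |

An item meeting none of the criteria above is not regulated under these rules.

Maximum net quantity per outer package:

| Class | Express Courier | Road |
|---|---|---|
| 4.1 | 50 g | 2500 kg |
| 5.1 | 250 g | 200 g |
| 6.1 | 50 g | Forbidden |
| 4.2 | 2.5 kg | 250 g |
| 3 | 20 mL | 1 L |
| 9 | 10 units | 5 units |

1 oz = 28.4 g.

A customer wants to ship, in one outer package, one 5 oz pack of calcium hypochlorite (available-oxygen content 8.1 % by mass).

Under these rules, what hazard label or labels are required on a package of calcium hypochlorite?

With available-oxygen content 8.1 % by mass (≥ 5 % by mass), the calcium hypochlorite falls in Class 5.1.
Only the Class 5.1 label is required.

Class 5.1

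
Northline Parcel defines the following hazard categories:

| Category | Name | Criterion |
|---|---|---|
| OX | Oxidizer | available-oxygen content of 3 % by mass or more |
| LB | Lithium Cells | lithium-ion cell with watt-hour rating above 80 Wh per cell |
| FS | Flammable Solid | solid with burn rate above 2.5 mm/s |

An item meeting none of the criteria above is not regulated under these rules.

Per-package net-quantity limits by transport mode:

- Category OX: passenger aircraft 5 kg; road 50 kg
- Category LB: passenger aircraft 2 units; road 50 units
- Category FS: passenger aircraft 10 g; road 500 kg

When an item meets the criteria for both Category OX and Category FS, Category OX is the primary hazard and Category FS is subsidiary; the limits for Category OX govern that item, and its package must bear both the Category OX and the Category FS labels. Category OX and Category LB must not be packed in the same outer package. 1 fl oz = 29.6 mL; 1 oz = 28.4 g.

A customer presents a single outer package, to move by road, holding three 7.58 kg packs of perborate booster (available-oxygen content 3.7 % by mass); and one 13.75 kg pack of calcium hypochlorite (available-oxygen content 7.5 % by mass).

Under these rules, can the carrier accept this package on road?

The perborate booster has available-oxygen content 3.7 % by mass, which is ≥ 3 % by mass, so it is Category OX (Oxidizer).
Calcium hypochlorite: available-oxygen content 7.5 % by mass ≥ 3 % by mass → Category OX (Oxidizer).
Category OX net quantity: (three 7.58 kg packs = 22.74 kg) + 13.75 kg = 36.49 kg.
That is within the Category OX road limit of 50 kg.

Yes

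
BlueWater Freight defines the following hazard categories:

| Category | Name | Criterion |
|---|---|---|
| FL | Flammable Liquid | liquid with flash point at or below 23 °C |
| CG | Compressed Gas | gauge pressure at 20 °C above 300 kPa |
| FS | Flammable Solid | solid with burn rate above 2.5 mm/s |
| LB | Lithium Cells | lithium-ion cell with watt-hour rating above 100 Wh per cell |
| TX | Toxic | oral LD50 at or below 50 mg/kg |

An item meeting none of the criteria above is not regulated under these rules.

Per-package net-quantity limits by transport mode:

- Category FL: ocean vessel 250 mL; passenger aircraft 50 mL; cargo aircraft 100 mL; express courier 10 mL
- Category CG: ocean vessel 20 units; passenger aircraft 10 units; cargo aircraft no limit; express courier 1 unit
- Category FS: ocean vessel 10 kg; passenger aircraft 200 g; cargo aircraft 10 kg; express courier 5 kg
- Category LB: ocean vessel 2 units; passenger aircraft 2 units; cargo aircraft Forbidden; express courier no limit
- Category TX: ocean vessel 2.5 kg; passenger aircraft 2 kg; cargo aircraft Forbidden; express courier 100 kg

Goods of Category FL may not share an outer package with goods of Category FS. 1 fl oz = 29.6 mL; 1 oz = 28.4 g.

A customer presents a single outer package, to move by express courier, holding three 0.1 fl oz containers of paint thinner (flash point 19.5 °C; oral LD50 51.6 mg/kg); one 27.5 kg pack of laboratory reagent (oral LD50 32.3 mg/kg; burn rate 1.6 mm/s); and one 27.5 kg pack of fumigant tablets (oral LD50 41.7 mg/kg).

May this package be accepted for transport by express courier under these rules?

With flash point 19.5 °C (≤ 23 °C), the paint thinner falls in Category FL.
With oral LD50 32.3 mg/kg (≤ 50 mg/kg), the laboratory reagent falls in Category TX.
The fumigant tablets have oral LD50 41.7 mg/kg, which is ≤ 50 mg/kg, so they are Category TX (Toxic).
Total Category TX: 27.5 kg + 27.5 kg = 55 kg.
55 kg ≤ 100 kg (express courier limit, Category TX) — within limit.
Category FL quantity: three 0.1 fl oz containers = 8.88 mL.
8.88 mL is within the express courier limit of 10 mL for Category FL.
The segregation rule (Category FL with Category FS) does not apply to Category TX with Category FL.
Every hazard category is within its express courier limit and no segregation rule is violated.

Yes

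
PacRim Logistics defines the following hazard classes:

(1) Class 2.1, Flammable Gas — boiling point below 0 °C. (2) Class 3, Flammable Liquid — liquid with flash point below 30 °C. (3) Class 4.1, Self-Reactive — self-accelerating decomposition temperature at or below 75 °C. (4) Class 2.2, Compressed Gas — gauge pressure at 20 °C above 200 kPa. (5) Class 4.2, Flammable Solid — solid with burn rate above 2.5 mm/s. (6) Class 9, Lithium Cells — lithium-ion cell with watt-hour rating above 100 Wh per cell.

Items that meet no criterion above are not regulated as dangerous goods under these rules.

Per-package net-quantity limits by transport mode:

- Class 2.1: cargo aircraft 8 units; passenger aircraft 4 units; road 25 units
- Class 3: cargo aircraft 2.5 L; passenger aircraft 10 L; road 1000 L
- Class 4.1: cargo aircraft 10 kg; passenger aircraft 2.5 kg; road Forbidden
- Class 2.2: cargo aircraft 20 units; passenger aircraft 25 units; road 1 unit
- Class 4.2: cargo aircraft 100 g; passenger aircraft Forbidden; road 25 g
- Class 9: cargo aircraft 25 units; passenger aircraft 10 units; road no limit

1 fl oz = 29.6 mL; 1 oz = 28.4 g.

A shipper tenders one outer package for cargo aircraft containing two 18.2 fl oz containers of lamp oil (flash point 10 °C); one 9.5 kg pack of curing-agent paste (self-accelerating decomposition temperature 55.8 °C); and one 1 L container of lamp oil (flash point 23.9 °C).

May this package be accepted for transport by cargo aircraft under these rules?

Flash point 10 °C meets the Class 3 criterion (Flammable Liquid), so the lamp oil is Class 3.
The curing-agent paste has self-accelerating decomposition temperature 55.8 °C, which is ≤ 75 °C, so it is Class 4.1 (Self-Reactive).
With flash point 23.9 °C (< 30 °C), the lamp oil falls in Class 3.
Class 4.1 quantity: 9.5 kg.
9.5 kg is within the cargo aircraft limit of 10 kg for Class 4.1.
Class 3 net quantity: (two 18.2 fl oz containers = 1077.44 mL) + 1 L = 2077.44 mL.
2077.44 mL is within the cargo aircraft limit of 2.5 L for Class 3.
Every hazard class is within its cargo aircraft limit and no segregation rule is violated.

Yes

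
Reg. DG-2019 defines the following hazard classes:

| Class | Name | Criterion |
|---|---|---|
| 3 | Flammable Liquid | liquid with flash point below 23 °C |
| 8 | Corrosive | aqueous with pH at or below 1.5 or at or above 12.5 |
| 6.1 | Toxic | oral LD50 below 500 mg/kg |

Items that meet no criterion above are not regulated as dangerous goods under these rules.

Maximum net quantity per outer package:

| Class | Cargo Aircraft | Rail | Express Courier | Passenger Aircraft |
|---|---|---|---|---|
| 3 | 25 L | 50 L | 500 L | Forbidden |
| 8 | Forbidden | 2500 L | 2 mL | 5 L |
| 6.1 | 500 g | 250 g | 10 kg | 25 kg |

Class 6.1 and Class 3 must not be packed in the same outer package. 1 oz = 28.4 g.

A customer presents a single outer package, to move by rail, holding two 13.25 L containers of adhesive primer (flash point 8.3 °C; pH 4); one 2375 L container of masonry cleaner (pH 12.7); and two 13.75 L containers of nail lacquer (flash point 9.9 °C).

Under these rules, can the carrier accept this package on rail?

No

Flash point 8.3 °C meets the Class 3 criterion (Flammable Liquid), so the adhesive primer is Class 3.
Masonry cleaner: pH 12.7 ≥ 12.5 → Class 8 (Corrosive).
Flash point 9.9 °C meets the Class 3 criterion (Flammable Liquid), so the nail lacquer is Class 3.
Total Class 3: (two 13.25 L containers = 26.5 L) + (two 13.75 L containers = 27.5 L) = 54 L.
54 L > 50 L (rail limit, Class 3) — over the limit.
Class 8 quantity: 2375 L.
2375 L ≤ 2500 L (rail limit, Class 8) — within limit.
The segregation rule (Class 6.1 with Class 3) does not apply to Class 3 with Class 8.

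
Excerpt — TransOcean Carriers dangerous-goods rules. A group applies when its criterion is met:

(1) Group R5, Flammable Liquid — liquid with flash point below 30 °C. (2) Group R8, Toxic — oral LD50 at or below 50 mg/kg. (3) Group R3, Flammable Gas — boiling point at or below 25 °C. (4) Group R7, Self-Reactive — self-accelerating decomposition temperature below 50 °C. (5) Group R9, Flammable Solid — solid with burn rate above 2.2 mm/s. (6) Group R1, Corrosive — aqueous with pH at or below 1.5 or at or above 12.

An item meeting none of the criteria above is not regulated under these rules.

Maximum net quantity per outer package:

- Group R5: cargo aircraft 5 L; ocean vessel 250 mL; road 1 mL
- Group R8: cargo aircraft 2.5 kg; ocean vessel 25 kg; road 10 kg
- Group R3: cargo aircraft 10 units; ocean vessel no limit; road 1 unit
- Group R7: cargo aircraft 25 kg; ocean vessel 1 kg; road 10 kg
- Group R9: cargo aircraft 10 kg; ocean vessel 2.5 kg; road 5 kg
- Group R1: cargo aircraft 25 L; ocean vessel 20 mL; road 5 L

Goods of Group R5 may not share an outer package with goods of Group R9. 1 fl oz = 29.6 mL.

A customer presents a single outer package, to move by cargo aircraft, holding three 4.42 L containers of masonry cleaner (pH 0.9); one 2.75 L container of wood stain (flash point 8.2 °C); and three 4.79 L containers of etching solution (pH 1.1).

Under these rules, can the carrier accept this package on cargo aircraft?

No

The masonry cleaner has pH 0.9, which is ≤ 1.5, so it is Group R1 (Corrosive).
Flash point 8.2 °C meets the Group R5 criterion (Flammable Liquid), so the wood stain is Group R5.
pH 1.1 meets the Group R1 criterion (Corrosive), so the etching solution is Group R1.
Group R1 net quantity: (three 4.42 L containers = 13.26 L) + (three 4.79 L containers = 14.37 L) = 27.63 L.
27.63 L > 25 L (cargo aircraft limit, Group R1) — over the limit.
Group R5 quantity: 2.75 L.
2.75 L is within the cargo aircraft limit of 5 L for Group R5.
The segregation rule (Group R5 with Group R9) does not apply to Group R1 with Group R5.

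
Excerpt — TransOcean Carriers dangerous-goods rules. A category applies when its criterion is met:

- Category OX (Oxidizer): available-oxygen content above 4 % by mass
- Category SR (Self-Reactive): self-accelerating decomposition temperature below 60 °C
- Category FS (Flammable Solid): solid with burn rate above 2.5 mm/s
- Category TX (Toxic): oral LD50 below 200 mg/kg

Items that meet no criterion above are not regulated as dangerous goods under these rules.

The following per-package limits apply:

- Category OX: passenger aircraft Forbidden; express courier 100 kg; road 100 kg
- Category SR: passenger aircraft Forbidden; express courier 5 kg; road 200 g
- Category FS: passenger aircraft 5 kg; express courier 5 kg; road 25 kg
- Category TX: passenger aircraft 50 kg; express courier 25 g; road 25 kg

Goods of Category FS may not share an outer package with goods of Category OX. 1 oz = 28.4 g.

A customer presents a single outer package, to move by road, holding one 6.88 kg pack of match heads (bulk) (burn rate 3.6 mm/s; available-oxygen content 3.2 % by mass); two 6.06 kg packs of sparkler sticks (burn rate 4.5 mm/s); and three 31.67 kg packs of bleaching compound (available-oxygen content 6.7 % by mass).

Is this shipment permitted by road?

No

The match heads (bulk) have burn rate 3.6 mm/s, which is > 2.5 mm/s, so they are Category FS (Flammable Solid).
Burn rate 4.5 mm/s meets the Category FS criterion (Flammable Solid), so the sparkler sticks are Category FS.
With available-oxygen content 6.7 % by mass (> 4 % by mass), the bleaching compound falls in Category OX.
Category FS net quantity: 6.88 kg + (two 6.06 kg packs = 12.12 kg) = 19 kg.
19 kg ≤ 25 kg (road limit, Category FS) — within limit.
Category OX quantity: three 31.67 kg packs = 95.01 kg.
95.01 kg is within the road limit of 100 kg for Category OX.
Category FS and Category OX may not share an outer package.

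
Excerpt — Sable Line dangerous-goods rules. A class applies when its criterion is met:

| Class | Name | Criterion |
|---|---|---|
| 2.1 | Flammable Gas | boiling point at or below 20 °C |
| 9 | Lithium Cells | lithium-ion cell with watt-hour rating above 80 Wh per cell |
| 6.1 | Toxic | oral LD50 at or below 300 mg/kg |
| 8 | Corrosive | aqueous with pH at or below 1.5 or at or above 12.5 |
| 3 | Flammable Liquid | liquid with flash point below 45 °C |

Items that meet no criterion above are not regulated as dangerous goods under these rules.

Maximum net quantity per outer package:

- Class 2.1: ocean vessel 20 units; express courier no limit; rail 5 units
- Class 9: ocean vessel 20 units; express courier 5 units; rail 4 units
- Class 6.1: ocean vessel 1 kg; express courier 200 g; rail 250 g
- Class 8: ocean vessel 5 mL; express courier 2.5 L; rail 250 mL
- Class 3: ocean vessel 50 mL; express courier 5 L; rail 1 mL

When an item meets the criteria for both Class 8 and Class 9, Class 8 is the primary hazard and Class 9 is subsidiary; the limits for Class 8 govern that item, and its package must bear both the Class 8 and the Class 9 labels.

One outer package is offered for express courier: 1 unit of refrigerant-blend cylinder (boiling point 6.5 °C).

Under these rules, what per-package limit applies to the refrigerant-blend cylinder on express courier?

With boiling point 6.5 °C (≤ 20 °C), the refrigerant-blend cylinder falls in Class 2.1.
The express courier limit for Class 2.1 is no limit.

no limit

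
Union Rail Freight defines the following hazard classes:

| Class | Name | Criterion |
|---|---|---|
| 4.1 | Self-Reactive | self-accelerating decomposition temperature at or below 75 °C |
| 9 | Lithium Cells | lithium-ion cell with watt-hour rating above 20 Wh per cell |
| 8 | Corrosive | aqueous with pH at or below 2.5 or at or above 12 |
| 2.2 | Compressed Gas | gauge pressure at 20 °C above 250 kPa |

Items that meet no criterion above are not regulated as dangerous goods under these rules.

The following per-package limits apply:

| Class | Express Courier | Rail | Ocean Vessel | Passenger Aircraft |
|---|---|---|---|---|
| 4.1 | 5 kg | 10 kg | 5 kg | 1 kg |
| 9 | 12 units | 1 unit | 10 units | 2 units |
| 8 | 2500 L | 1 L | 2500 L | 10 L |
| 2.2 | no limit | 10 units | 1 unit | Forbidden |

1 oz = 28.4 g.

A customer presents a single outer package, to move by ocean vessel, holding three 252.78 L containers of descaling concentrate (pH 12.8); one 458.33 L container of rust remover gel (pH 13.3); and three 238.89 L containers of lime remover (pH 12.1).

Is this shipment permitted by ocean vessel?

With pH 12.8 (≥ 12), the descaling concentrate falls in Class 8.
pH 13.3 meets the Class 8 criterion (Corrosive), so the rust remover gel is Class 8.
The lime remover has pH 12.1, which is ≥ 12, so it is Class 8 (Corrosive).
Class 8 net quantity: (three 252.78 L containers = 758.34 L) + 458.33 L + (three 238.89 L containers = 716.67 L) = 1933.34 L.
That is within the Class 8 ocean vessel limit of 2500 L.

Yes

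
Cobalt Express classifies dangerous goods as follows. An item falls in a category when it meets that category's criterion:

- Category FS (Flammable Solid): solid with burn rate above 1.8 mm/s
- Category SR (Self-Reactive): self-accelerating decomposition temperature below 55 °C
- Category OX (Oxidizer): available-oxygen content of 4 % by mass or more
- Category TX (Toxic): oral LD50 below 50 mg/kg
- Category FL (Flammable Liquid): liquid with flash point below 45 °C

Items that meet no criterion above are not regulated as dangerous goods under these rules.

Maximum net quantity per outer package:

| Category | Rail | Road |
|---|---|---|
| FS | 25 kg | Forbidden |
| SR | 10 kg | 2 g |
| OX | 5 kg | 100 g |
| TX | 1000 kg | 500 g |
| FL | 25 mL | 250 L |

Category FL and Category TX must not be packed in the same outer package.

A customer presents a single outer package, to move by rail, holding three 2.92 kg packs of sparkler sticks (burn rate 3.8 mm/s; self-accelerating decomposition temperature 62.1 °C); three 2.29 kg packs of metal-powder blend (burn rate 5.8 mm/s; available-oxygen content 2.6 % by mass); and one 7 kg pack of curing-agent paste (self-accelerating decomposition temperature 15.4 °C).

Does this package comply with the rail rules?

Yes

Burn rate 3.8 mm/s meets the Category FS criterion (Flammable Solid), so the sparkler sticks are Category FS.
The metal-powder blend has burn rate 5.8 mm/s, which is > 1.8 mm/s, so it is Category FS (Flammable Solid).
Self-accelerating decomposition temperature 15.4 °C meets the Category SR criterion (Self-Reactive), so the curing-agent paste is Category SR.
Category FS net quantity: (three 2.92 kg packs = 8.76 kg) + (three 2.29 kg packs = 6.87 kg) = 15.63 kg.
That is within the Category FS rail limit of 25 kg.
Category SR quantity: 7 kg.
7 kg is within the rail limit of 10 kg for Category SR.
The segregation rule (Category FL with Category TX) does not apply to Category FS with Category SR.
Every hazard category is within its rail limit and no segregation rule is violated.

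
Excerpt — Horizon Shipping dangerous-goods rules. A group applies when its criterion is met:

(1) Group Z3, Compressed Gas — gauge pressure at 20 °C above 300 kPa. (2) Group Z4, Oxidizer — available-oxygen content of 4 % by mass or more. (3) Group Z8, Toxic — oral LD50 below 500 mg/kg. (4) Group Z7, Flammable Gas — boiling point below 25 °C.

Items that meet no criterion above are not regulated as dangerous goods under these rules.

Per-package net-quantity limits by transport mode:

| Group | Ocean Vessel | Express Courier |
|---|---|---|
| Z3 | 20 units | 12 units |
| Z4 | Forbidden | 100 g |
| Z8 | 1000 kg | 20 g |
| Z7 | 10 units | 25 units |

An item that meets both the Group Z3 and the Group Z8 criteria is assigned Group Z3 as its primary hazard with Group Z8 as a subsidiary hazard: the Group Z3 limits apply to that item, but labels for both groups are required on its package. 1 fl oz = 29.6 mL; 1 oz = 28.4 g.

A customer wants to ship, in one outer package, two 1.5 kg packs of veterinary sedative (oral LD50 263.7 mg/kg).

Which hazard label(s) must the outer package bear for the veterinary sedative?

Group Z8

With oral LD50 263.7 mg/kg (< 500 mg/kg), the veterinary sedative falls in Group Z8.
Only the Group Z8 label is required.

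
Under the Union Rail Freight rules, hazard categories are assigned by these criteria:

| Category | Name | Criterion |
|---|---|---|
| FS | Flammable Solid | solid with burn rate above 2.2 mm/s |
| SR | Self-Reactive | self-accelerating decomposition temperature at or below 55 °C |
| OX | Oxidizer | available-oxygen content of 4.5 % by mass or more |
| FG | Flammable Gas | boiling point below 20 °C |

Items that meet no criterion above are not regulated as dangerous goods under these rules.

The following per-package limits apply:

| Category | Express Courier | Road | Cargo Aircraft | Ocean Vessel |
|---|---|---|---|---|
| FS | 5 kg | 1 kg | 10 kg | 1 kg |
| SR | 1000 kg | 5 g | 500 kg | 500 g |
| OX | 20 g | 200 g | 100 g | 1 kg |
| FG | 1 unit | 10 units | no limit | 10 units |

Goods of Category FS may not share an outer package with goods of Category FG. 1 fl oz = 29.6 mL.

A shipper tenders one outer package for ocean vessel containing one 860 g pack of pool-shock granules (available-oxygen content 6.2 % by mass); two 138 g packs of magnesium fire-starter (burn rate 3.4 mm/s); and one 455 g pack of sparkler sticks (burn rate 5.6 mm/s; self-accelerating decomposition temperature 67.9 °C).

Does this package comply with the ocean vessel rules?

Pool-shock granules: available-oxygen content 6.2 % by mass ≥ 4.5 % by mass → Category OX (Oxidizer).
The magnesium fire-starter has burn rate 3.4 mm/s, which is > 2.2 mm/s, so it is Category FS (Flammable Solid).
The sparkler sticks have burn rate 5.6 mm/s, which is > 2.2 mm/s, so they are Category FS (Flammable Solid).
Total Category FS: (two 138 g packs = 276 g) + 455 g = 731 g.
731 g ≤ 1 kg (ocean vessel limit, Category FS) — within limit.
Category OX quantity: 860 g.
860 g ≤ 1 kg (ocean vessel limit, Category OX) — within limit.
The segregation rule (Category FS with Category FG) does not apply to Category FS with Category OX.
Every hazard category is within its ocean vessel limit and no segregation rule is violated.

Yes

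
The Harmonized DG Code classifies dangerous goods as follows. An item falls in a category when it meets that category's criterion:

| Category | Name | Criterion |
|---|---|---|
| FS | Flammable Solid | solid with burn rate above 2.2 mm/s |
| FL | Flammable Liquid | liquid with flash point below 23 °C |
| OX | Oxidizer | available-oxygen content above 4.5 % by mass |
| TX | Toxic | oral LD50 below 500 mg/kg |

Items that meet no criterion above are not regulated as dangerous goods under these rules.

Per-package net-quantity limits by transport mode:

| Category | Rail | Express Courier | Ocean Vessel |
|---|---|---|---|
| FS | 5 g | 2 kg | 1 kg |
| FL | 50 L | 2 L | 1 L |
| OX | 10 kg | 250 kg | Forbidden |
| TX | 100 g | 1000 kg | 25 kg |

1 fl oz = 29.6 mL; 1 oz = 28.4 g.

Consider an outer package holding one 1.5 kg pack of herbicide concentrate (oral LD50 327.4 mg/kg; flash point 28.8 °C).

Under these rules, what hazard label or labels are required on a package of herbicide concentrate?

The herbicide concentrate has oral LD50 327.4 mg/kg, which is < 500 mg/kg, so it is Category TX (Toxic).
Only the Category TX label is required.

Category TX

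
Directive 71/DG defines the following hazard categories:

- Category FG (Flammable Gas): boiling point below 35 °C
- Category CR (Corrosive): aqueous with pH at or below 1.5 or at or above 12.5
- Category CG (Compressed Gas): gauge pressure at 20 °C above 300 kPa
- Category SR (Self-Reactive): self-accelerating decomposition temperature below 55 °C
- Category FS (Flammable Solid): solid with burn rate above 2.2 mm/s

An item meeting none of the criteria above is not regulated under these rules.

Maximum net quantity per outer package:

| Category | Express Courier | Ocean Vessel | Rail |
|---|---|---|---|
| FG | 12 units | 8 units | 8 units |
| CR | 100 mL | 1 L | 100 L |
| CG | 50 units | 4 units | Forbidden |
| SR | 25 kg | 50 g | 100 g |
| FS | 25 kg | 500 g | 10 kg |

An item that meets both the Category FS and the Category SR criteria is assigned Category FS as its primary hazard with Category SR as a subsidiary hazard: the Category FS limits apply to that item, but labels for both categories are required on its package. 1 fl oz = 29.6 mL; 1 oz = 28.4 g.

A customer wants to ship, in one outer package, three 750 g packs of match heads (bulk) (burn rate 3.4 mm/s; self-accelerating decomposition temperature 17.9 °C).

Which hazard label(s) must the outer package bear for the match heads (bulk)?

Category FS and SR

Burn rate 3.4 mm/s meets the Category FS criterion (Flammable Solid), so the match heads (bulk) are Category FS.
With self-accelerating decomposition temperature 17.9 °C (< 55 °C), the match heads (bulk) fall in Category SR.
By the precedence rule Category FS is primary and Category SR is subsidiary, and that rule requires both labels on the package.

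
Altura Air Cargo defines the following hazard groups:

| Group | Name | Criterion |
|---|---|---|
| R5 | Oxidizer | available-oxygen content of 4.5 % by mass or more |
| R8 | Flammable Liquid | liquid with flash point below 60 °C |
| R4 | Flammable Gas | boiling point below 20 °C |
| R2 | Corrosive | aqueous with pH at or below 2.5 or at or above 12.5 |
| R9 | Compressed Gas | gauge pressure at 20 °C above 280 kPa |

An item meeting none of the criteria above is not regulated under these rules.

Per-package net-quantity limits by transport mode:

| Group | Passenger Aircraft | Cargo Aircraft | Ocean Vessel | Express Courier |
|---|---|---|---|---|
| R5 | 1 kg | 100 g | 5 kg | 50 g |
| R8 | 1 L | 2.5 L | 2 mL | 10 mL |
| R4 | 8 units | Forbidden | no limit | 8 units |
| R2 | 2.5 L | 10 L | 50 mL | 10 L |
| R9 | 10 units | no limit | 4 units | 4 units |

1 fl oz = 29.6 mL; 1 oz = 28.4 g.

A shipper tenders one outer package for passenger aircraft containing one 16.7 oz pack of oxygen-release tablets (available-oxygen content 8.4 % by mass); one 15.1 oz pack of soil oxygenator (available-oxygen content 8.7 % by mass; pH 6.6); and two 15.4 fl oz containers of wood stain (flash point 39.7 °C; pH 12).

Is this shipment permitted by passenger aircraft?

With available-oxygen content 8.4 % by mass (≥ 4.5 % by mass), the oxygen-release tablets fall in Group R5.
Available-oxygen content 8.7 % by mass meets the Group R5 criterion (Oxidizer), so the soil oxygenator is Group R5.
Wood stain: flash point 39.7 °C < 60 °C → Group R8 (Flammable Liquid).
Total Group R5: (one 16.7 oz pack = 474.28 g) + (one 15.1 oz pack = 428.84 g) = 903.12 g.
903.12 g is within the passenger aircraft limit of 1 kg for Group R5.
Group R8 quantity: two 15.4 fl oz containers = 911.68 mL.
911.68 mL ≤ 1 L (passenger aircraft limit, Group R8) — within limit.
Every hazard group is within its passenger aircraft limit and no segregation rule is violated.

Yes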